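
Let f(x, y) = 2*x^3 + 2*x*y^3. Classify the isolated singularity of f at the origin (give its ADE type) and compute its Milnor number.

Type E_{7}, Milnor number mu = 7.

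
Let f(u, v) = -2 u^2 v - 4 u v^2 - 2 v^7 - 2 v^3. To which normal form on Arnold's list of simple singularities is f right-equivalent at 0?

The Hessian of f at 0 has rank 0. Corank 2; j^3 = -2*v*(u + v)^2 has shape L^2 M (L != M), so D-series; mu = 8 gives D_8.

D_{8}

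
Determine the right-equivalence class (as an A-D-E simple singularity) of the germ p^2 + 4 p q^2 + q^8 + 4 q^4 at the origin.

A7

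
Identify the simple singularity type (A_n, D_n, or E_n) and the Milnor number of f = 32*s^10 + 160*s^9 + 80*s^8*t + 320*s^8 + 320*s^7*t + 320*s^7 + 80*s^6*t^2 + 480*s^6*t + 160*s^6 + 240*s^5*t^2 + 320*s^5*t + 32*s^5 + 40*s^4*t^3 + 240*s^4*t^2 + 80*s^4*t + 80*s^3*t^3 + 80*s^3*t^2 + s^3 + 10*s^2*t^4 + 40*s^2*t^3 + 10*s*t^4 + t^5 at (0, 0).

Type E_8, Milnor number mu = 8.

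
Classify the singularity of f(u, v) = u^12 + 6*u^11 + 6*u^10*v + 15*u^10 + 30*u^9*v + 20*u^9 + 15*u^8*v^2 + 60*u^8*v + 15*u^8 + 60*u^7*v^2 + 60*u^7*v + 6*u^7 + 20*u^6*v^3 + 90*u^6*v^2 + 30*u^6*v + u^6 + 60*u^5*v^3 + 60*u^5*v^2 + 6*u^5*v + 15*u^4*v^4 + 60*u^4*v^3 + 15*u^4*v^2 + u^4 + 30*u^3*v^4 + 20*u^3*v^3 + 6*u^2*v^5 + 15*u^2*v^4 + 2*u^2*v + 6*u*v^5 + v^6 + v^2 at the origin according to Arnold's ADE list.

The Hessian of f at 0 has rank 1. Corank 1: A-series; mu = 5 gives A_5.

A5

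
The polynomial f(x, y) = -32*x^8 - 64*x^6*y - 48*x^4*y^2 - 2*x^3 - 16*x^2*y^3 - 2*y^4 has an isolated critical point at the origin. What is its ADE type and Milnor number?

The Hessian of f at 0 has rank 0. Corank 2; j^3 = -2*x^3 is a perfect cube, so E-series; the 4-jet and mu = 6 give E_6.

Type E_{6}, Milnor number mu = 6.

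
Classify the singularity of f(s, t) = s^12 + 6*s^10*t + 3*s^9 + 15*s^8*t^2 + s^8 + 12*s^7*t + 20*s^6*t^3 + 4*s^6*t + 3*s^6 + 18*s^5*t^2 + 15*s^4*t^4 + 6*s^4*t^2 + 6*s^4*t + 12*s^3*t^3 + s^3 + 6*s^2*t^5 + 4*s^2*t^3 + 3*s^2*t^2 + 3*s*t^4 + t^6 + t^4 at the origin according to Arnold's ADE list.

E6

The Hessian of f at 0 has rank 0. Corank 2; j^3 = s^3 is a perfect cube, so E-series; the 4-jet and mu = 6 give E_6.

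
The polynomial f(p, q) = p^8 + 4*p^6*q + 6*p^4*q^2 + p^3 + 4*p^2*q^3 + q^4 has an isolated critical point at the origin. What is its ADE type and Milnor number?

Type E6, Milnor number mu = 6.

The Hessian of f at 0 has rank 0. Corank 2; j^3 = p^3 is a perfect cube, so E-series; the 4-jet and mu = 6 give E_6.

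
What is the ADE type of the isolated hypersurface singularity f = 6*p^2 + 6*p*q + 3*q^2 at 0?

A1

The Hessian of f at 0 has rank 2. Corank 0: nondegenerate Morse point, so A_1.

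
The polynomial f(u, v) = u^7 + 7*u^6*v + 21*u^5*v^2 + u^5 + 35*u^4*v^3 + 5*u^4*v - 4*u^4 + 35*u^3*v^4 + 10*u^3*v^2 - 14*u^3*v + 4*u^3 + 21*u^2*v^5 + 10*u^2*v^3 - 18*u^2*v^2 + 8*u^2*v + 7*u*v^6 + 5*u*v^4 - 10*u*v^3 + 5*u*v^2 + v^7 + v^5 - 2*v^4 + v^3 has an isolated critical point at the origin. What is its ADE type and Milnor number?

Type D_{8}, Milnor number mu = 8.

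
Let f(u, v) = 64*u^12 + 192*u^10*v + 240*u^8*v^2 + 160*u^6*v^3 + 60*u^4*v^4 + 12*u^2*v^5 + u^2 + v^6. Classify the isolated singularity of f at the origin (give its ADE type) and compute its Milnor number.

Type A_{5}, Milnor number mu = 5.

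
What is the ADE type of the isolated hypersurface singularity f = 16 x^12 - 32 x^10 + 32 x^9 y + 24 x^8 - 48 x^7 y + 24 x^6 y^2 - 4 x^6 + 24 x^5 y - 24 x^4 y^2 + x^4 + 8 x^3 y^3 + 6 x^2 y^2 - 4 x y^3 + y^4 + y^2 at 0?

A_3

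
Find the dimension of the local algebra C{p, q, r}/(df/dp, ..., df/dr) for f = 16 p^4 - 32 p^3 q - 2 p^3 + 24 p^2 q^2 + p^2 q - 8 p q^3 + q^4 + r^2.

5

The Hessian of f at 0 has rank 1. Corank 2; j^3 = -p^2*(2*p - q) has shape L^2 M (L != M), so D-series; mu = 5 gives D_5.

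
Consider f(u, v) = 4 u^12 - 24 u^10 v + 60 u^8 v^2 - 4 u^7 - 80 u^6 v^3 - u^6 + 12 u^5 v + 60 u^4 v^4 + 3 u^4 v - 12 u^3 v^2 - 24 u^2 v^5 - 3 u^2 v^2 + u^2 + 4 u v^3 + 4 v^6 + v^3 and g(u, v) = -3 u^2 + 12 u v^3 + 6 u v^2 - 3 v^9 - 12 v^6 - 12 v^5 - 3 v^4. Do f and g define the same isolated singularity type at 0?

No.

The Hessian of f at 0 has rank 1. Corank 1: A-series; mu = 2 gives A_2. The Hessian of g at 0 has rank 1. Corank 1: A-series; mu = 8 gives A_8. f is A_2 but g is A_8, hence not right-equivalent.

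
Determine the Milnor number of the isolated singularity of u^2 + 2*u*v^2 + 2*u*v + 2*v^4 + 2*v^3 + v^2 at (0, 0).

3

The Hessian of f at 0 has rank 1. Corank 1: A-series; mu = 3 gives A_3.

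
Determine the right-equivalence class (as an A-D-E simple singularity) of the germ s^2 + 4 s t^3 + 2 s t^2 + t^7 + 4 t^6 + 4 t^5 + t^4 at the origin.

A_{6}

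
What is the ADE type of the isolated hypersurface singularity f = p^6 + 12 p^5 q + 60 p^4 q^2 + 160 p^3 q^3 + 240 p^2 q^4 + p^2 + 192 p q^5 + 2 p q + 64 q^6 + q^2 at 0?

The Hessian of f at 0 has rank 1. Corank 1: A-series; mu = 5 gives A_5.

A_{5}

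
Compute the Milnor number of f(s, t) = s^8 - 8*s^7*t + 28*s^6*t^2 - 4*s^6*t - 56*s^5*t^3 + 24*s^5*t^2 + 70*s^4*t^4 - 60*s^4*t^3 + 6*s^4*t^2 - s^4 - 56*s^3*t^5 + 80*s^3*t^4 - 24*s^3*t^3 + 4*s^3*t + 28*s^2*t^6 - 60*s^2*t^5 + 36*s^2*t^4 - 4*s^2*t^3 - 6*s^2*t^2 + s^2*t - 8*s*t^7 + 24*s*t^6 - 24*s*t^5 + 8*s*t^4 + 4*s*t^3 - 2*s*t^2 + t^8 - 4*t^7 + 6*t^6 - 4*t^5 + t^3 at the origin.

5

The Hessian of f at 0 has rank 0. Corank 2; j^3 = t*(s - t)^2 has shape L^2 M (L != M), so D-series; mu = 5 gives D_5.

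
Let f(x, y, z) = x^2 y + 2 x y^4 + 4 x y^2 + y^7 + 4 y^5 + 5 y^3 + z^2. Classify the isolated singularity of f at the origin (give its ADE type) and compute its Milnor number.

The Hessian of f at 0 has rank 1. Corank 2; j^3 = y*(x^2 + 4*x*y + 5*y^2) splits into three distinct lines over C (the quadratic factor has nonzero discriminant), so D_4.

Type D_4, Milnor number mu = 4.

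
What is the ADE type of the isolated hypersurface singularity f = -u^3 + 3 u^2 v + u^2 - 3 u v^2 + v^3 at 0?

A_2

The Hessian of f at 0 has rank 1. Corank 1: A-series; mu = 2 gives A_2.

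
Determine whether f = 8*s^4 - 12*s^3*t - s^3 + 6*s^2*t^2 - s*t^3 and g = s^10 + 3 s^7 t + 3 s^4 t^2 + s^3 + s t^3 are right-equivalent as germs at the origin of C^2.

The Hessian of f at 0 has rank 0. Corank 2; j^3 = -s^3 is a perfect cube, so E-series; the 4-jet and mu = 7 give E_7. The Hessian of g at 0 has rank 0. Corank 2; j^3 = s^3 is a perfect cube, so E-series; the 4-jet and mu = 7 give E_7. Both have type E_7, hence right-equivalent.

Yes.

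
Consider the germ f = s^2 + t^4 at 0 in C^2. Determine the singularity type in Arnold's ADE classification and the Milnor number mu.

The Hessian of f at 0 has rank 1. Corank 1: A-series; mu = 3 gives A_3.

Type A_3, Milnor number mu = 3.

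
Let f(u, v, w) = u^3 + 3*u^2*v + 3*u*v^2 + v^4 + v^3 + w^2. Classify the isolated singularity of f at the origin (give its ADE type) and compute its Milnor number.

Type E_6, Milnor number mu = 6.

The Hessian of f at 0 is [[0, 0, 0], [0, 0, 0], [0, 0, 2]] with rank 1, so corank 2. A Groebner basis of the Jacobian ideal J(f) in C{u,v,w} is {v^3, u^2 + 2*u*v + v^2, w}; counting standard monomials gives mu = 6. Corank 2; j^3 = (u + v)^3 is a perfect cube, so E-series; the 4-jet and mu = 6 give E_6.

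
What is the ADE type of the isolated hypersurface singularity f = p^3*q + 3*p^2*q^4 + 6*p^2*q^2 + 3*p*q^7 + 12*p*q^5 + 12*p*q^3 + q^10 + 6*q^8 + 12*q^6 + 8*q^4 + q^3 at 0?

E_7

The Hessian of f at 0 has rank 0. Corank 2; j^3 = q^3 is a perfect cube, so E-series; the 4-jet and mu = 7 give E_7.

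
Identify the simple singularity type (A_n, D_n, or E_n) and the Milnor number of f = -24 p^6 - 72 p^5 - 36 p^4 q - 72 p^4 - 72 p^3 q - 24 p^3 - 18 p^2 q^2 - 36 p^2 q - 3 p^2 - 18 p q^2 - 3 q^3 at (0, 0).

Type A_{2}, Milnor number mu = 2.

The Hessian of f at 0 is [[-6, 0], [0, 0]] with rank 1, so corank 1. A Groebner basis of the Jacobian ideal J(f) in C{p,q} is {q^2, p}; counting standard monomials gives mu = 2. Corank 1: A-series; mu = 2 gives A_2.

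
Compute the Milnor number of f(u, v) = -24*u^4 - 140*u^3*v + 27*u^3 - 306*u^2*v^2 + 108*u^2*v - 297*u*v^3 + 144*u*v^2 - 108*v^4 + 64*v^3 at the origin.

The Hessian of f at 0 has rank 0. Corank 2; j^3 = (3*u + 4*v)^3 is a perfect cube, so E-series; the 4-jet and mu = 7 give E_7.

7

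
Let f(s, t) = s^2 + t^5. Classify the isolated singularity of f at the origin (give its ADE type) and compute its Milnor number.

Type A_{4}, Milnor number mu = 4.

The Hessian of f at 0 has rank 1. Corank 1: A-series; mu = 4 gives A_4.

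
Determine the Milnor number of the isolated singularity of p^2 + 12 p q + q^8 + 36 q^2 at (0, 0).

7

The Hessian of f at 0 is [[2, 12], [12, 72]] with rank 1, so corank 1. A Groebner basis of the Jacobian ideal J(f) in C{p,q} is {q^7, p + 6*q}; counting standard monomials gives mu = 7. Corank 1: A-series; mu = 7 gives A_7.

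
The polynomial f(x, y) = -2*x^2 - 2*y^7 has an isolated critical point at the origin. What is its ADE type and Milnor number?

The Hessian of f at 0 is [[-4, 0], [0, 0]] with rank 1, so corank 1. A Groebner basis of the Jacobian ideal J(f) in C{x,y} is {y^6, x}; counting standard monomials gives mu = 6. Corank 1: A-series; mu = 6 gives A_6.

Type A_6, Milnor number mu = 6.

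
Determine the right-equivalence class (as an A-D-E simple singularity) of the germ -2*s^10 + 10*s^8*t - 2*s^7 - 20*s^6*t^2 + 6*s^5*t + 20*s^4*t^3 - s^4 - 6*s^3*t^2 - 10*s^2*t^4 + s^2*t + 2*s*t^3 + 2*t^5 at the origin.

D6

The Hessian of f at 0 is [[0, 0], [0, 0]] with rank 0, so corank 2. A Groebner basis of the Jacobian ideal J(f) in C{s,t} is {s^3, s^2*t, -s^2/4 + s*t^2, s*t + t^3}; counting standard monomials gives mu = 6. Corank 2; j^3 = s^2*t has shape L^2 M (L != M), so D-series; mu = 6 gives D_6.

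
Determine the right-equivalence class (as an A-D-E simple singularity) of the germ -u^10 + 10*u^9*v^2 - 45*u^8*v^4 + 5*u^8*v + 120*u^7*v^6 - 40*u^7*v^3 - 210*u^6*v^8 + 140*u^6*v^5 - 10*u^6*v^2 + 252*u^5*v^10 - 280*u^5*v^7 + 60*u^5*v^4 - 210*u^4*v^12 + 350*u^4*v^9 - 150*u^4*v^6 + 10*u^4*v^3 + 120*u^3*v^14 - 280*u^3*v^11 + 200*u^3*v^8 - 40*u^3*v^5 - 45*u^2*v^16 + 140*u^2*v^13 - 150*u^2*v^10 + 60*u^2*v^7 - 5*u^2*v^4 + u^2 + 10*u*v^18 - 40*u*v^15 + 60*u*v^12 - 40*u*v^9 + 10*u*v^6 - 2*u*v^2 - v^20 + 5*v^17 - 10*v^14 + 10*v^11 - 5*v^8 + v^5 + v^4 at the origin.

A_4

The Hessian of f at 0 is [[2, 0], [0, 0]] with rank 1, so corank 1. A Groebner basis of the Jacobian ideal J(f) in C{u,v} is {u^2, -u + v^2}; counting standard monomials gives mu = 4. Corank 1: A-series; mu = 4 gives A_4.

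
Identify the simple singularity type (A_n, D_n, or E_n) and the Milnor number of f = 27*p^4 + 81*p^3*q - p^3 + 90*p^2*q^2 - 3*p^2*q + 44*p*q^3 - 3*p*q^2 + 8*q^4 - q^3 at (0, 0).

The Hessian of f at 0 is [[0, 0], [0, 0]] with rank 0, so corank 2. A Groebner basis of the Jacobian ideal J(f) in C{p,q} is {p^2/3 + 2*p*q/3 + q^4 + q^3/9 + q^2/3, p^3 - 5*p^2/3 - 10*p*q/3 + 4*q^3/9 - 5*q^2/3, p^2*q + 11*p^2/9 + 22*p*q/9 - 16*q^3/27 + 11*q^2/9, -2*p^2/3 + p*q^2 - 4*p*q/3 + 7*q^3/9 - 2*q^2/3}; counting standard monomials gives mu = 7. Corank 2; j^3 = -(p + q)^3 is a perfect cube, so E-series; the 4-jet and mu = 7 give E_7.

Type E7, Milnor number mu = 7.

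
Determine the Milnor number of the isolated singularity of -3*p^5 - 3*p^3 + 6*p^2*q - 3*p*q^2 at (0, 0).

6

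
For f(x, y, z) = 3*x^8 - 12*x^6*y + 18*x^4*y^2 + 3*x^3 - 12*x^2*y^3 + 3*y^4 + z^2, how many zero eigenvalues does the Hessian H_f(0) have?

2

Hessian at 0 has rank 1.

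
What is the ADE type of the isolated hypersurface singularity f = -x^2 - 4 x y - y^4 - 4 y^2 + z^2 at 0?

A3

The Hessian of f at 0 has rank 2. Corank 1: A-series; mu = 3 gives A_3.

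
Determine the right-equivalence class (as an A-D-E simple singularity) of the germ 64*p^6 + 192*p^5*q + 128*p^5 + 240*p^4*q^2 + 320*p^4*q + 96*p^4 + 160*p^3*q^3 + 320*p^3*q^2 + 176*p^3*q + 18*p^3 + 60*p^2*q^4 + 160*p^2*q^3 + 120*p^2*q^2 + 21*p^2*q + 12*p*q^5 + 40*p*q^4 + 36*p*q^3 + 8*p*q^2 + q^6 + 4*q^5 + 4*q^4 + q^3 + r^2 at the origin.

D_7

The Hessian of f at 0 has rank 1. Corank 2; j^3 = (2*p + q)*(3*p + q)^2 has shape L^2 M (L != M), so D-series; mu = 7 gives D_7.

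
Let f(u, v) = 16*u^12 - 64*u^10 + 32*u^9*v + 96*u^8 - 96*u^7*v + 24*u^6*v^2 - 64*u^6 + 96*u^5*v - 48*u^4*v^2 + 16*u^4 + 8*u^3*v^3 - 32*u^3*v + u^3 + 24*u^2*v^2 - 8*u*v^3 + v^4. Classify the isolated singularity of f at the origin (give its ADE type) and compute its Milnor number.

Type E_{6}, Milnor number mu = 6.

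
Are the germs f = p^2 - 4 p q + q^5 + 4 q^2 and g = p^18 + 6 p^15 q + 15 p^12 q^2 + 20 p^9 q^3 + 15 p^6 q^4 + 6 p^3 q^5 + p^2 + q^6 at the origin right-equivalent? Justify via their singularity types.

The Hessian of f at 0 has rank 1. Corank 1: A-series; mu = 4 gives A_4. The Hessian of g at 0 has rank 1. Corank 1: A-series; mu = 5 gives A_5. f is A_4 but g is A_5, hence not right-equivalent.

No.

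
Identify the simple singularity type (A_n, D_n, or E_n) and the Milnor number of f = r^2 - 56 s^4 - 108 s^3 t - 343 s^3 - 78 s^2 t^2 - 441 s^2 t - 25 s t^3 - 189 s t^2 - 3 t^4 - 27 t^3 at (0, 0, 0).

The Hessian of f at 0 is [[0, 0, 0], [0, 0, 0], [0, 0, 2]] with rank 1, so corank 2. A Groebner basis of the Jacobian ideal J(f) in C{s,t,r} is {17294403*s^2/4 + 7411887*s*t/2 + t^4 + 343*t^3/4 + 3176523*t^2/4, s^3 + 5733*s^2/4 + 2457*s*t/2 + 3*t^3/28 + 1053*t^2/4, s^2*t - 8575*s^2/4 - 3675*s*t/2 - 19*t^3/84 - 1575*t^2/4, 2401*s^2 + s*t^2 + 2058*s*t + 10*t^3/21 + 441*t^2, r}; counting standard monomials gives mu = 7. Corank 2; j^3 = -(7*s + 3*t)^3 is a perfect cube, so E-series; the 4-jet and mu = 7 give E_7.

Type E7, Milnor number mu = 7.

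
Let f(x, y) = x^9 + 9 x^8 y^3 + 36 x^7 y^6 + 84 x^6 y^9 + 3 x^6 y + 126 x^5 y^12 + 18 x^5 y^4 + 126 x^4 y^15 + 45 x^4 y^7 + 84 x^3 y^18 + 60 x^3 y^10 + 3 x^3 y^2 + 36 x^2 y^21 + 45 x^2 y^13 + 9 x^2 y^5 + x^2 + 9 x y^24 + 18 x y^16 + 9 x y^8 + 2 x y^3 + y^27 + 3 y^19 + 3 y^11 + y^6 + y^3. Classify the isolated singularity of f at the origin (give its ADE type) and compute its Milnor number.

The Hessian of f at 0 has rank 1. Corank 1: A-series; mu = 2 gives A_2.

Type A_2, Milnor number mu = 2.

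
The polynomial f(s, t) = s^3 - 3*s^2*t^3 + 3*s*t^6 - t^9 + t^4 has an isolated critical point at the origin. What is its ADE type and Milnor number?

Type E_{6}, Milnor number mu = 6.

The Hessian of f at 0 is [[0, 0], [0, 0]] with rank 0, so corank 2. A Groebner basis of the Jacobian ideal J(f) in C{s,t} is {t^3, s^2}; counting standard monomials gives mu = 6. Corank 2; j^3 = s^3 is a perfect cube, so E-series; the 4-jet and mu = 6 give E_6.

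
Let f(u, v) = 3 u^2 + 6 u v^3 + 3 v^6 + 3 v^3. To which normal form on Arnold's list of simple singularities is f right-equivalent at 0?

A_{2}

The Hessian of f at 0 has rank 1. Corank 1: A-series; mu = 2 gives A_2.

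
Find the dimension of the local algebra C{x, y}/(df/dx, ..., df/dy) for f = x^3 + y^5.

8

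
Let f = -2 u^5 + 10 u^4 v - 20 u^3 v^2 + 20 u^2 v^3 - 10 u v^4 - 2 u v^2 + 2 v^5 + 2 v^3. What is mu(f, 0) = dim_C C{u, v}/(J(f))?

6

The Hessian of f at 0 is [[0, 0], [0, 0]] with rank 0, so corank 2. A Groebner basis of the Jacobian ideal J(f) in C{u,v} is {u^4 + v^2/5, v^3, u*v - v^2}; counting standard monomials gives mu = 6. Corank 2; j^3 = -2*v^2*(u - v) has shape L^2 M (L != M), so D-series; mu = 6 gives D_6.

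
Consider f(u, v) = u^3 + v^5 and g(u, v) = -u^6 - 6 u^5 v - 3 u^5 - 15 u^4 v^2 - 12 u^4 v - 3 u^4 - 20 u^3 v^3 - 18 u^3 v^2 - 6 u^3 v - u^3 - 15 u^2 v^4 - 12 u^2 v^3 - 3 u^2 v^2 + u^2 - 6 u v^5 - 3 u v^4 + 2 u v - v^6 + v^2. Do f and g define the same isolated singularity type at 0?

The Hessian of f at 0 is [[0, 0], [0, 0]] with rank 0, so corank 2. A Groebner basis of the Jacobian ideal J(f) in C{u,v} is {v^4, u^2}; counting standard monomials gives mu = 8. Corank 2; j^3 = u^3 is a perfect cube, so E-series; the 5-jet and mu = 8 give E_8. The Hessian of g at 0 is [[2, 2], [2, 2]] with rank 1, so corank 1. A Groebner basis of the Jacobian ideal J(g) in C{u,v} is {v^2, u + v}; counting standard monomials gives mu = 2. Corank 1: A-series; mu = 2 gives A_2. f is E_8 but g is A_2, hence not right-equivalent.

No.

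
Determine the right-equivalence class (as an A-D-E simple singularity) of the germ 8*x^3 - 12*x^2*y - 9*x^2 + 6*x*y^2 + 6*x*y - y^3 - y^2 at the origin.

A2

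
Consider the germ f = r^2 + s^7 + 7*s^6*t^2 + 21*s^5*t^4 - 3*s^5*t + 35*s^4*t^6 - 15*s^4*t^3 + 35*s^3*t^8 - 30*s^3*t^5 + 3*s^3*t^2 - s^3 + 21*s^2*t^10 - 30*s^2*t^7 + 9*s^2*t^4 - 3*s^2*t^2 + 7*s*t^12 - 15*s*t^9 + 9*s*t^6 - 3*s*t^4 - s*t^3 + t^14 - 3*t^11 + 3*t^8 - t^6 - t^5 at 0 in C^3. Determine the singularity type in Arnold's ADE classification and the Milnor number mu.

Type E_{7}, Milnor number mu = 7.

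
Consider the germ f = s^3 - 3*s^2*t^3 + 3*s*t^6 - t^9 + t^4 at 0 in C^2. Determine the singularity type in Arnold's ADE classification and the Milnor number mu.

The Hessian of f at 0 has rank 0. Corank 2; j^3 = s^3 is a perfect cube, so E-series; the 4-jet and mu = 6 give E_6.

Type E6, Milnor number mu = 6.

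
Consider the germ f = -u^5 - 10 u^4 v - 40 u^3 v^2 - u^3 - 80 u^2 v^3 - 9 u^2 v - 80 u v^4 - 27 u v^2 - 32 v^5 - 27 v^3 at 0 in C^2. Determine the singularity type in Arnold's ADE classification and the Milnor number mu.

Type E_8, Milnor number mu = 8.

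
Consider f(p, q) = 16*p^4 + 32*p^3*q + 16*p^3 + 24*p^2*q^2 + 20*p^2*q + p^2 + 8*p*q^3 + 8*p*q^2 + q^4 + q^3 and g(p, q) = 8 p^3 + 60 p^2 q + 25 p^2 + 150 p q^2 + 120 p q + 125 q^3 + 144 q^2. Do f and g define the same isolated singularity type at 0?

Yes.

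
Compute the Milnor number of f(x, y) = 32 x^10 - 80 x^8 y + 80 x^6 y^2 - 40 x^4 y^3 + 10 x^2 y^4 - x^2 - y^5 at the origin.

The Hessian of f at 0 has rank 1. Corank 1: A-series; mu = 4 gives A_4.

4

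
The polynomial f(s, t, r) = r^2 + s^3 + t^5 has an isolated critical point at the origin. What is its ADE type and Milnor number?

The Hessian of f at 0 has rank 1. Corank 2; j^3 = s^3 is a perfect cube, so E-series; the 5-jet and mu = 8 give E_8.

Type E8, Milnor number mu = 8.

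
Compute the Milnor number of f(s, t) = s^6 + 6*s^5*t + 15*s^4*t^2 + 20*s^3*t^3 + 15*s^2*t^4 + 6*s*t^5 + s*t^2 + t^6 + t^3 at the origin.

7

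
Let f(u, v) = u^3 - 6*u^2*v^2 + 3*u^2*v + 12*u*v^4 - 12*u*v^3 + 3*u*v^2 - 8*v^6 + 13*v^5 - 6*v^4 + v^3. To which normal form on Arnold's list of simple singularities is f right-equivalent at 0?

E_8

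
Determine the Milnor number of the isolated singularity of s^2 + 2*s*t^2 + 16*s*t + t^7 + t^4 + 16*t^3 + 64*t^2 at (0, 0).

The Hessian of f at 0 is [[2, 16], [16, 128]] with rank 1, so corank 1. A Groebner basis of the Jacobian ideal J(f) in C{s,t} is {s^3 + 24*s^2*t - 192*s^2 - 2048*s*t + 4096*s + 32768*t, s + t^2 + 8*t}; counting standard monomials gives mu = 6. Corank 1: A-series; mu = 6 gives A_6.

6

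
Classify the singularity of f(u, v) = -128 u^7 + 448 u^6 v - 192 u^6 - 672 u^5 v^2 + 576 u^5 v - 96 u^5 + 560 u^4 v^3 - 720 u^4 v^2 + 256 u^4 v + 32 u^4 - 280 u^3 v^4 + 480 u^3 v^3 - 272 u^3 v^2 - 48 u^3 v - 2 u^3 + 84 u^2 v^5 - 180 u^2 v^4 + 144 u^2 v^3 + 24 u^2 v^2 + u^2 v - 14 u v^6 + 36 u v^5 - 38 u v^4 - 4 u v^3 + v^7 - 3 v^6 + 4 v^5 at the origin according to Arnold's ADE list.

D_{7}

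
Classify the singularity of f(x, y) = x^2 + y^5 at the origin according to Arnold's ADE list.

A4

The Hessian of f at 0 has rank 1. Corank 1: A-series; mu = 4 gives A_4.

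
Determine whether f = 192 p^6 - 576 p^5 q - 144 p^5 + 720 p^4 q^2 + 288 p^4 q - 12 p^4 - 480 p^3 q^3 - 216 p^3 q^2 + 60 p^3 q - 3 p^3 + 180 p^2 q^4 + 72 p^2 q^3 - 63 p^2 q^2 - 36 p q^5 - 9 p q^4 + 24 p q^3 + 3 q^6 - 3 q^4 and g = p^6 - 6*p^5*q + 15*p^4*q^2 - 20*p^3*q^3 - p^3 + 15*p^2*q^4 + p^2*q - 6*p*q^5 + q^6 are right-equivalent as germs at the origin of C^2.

No.

The Hessian of f at 0 has rank 0. Corank 2; j^3 = -3*p^3 is a perfect cube, so E-series; the 4-jet and mu = 6 give E_6. The Hessian of g at 0 has rank 0. Corank 2; j^3 = -p^2*(p - q) has shape L^2 M (L != M), so D-series; mu = 7 gives D_7. f is E_6 but g is D_7, hence not right-equivalent.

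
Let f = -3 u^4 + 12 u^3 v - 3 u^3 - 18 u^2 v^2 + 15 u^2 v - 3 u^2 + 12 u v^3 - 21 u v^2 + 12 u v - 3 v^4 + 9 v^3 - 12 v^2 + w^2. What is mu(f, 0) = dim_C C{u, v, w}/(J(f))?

2

The Hessian of f at 0 is [[-6, 12, 0], [12, -24, 0], [0, 0, 2]] with rank 2, so corank 1. A Groebner basis of the Jacobian ideal J(f) in C{u,v,w} is {v^2, u - 2*v, w}; counting standard monomials gives mu = 2. Corank 1: A-series; mu = 2 gives A_2.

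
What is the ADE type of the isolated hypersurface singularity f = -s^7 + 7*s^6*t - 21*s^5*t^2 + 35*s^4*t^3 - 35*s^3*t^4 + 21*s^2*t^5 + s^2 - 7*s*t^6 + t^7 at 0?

A_6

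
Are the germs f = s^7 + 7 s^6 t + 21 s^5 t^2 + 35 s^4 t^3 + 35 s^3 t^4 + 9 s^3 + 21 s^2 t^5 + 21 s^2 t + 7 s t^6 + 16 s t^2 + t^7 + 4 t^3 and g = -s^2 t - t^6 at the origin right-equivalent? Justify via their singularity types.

The Hessian of f at 0 has rank 0. Corank 2; j^3 = (s + t)*(3*s + 2*t)^2 has shape L^2 M (L != M), so D-series; mu = 8 gives D_8. The Hessian of g at 0 has rank 0. Corank 2; j^3 = -s^2*t has shape L^2 M (L != M), so D-series; mu = 7 gives D_7. f is D_8 but g is D_7, hence not right-equivalent.

No.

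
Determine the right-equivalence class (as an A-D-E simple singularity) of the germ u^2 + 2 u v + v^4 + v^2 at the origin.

A_3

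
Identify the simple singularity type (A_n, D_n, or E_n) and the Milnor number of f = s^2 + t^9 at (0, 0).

Type A_{8}, Milnor number mu = 8.

The Hessian of f at 0 is [[2, 0], [0, 0]] with rank 1, so corank 1. A Groebner basis of the Jacobian ideal J(f) in C{s,t} is {t^8, s}; counting standard monomials gives mu = 8. Corank 1: A-series; mu = 8 gives A_8.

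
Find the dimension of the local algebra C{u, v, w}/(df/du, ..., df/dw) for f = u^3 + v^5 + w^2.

8

The Hessian of f at 0 has rank 1. Corank 2; j^3 = u^3 is a perfect cube, so E-series; the 5-jet and mu = 8 give E_8.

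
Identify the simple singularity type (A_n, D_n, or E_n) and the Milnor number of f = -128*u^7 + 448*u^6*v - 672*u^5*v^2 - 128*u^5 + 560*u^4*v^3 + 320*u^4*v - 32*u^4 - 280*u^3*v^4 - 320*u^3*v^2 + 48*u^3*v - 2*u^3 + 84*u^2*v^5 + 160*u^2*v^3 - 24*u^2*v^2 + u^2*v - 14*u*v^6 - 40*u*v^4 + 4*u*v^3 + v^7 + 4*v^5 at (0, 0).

The Hessian of f at 0 is [[0, 0], [0, 0]] with rank 0, so corank 2. A Groebner basis of the Jacobian ideal J(f) in C{u,v} is {-135*u^2/344 + u*v^3 + 491*u*v^2/172 - 313*u*v/688 - 313*v^3/344, -103*u^2/86 + 833*u*v^2/86 - 249*u*v/172 + v^4 - 249*v^3/86, u^3 + 8*u^2/43 - 48*u*v^2/43 + 8*u*v/43 + 16*v^3/43, u^2*v + 7*u^2/172 - 107*u*v^2/86 + 57*u*v/344 + 57*v^3/172}; counting standard monomials gives mu = 8. Corank 2; j^3 = -u^2*(2*u - v) has shape L^2 M (L != M), so D-series; mu = 8 gives D_8.

Type D_{8}, Milnor number mu = 8.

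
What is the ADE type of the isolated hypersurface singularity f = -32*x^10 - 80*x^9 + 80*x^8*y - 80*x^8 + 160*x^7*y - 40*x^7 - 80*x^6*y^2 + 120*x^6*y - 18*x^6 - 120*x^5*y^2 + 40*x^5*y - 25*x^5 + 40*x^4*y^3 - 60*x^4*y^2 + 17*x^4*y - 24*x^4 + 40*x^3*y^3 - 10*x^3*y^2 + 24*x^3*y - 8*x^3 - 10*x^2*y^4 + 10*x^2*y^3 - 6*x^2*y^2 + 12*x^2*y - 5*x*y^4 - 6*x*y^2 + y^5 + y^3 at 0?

E_8

The Hessian of f at 0 is [[0, 0], [0, 0]] with rank 0, so corank 2. A Groebner basis of the Jacobian ideal J(f) in C{x,y} is {16*x^2*y + 32*x^2 - 32*x*y + y^4 - 4*y^3 + 8*y^2, x^3 - 3*x^2*y/2 - 3*x^2/2 + 3*x*y/2 + y^3/4 - 3*y^2/8, 2*x^2 + x*y^2 - 2*x*y - y^3/2 + y^2/2}; counting standard monomials gives mu = 8. Corank 2; j^3 = -(2*x - y)^3 is a perfect cube, so E-series; the 5-jet and mu = 8 give E_8.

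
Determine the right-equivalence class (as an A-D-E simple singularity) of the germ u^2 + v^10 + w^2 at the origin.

A_9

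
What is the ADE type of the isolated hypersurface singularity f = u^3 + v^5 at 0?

The Hessian of f at 0 has rank 0. Corank 2; j^3 = u^3 is a perfect cube, so E-series; the 5-jet and mu = 8 give E_8.

E8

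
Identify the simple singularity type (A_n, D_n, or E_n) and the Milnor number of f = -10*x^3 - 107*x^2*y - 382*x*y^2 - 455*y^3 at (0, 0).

Type D_{4}, Milnor number mu = 4.

The Hessian of f at 0 has rank 0. Corank 2; j^3 = -(2*x + 7*y)*(5*x^2 + 36*x*y + 65*y^2) splits into three distinct lines over C (the quadratic factor has nonzero discriminant), so D_4.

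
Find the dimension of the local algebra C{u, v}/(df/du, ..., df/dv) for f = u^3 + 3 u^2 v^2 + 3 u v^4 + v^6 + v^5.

The Hessian of f at 0 is [[0, 0], [0, 0]] with rank 0, so corank 2. A Groebner basis of the Jacobian ideal J(f) in C{u,v} is {v^4, u^3, u^2/2 + u*v^2}; counting standard monomials gives mu = 8. Corank 2; j^3 = u^3 is a perfect cube, so E-series; the 5-jet and mu = 8 give E_8.

8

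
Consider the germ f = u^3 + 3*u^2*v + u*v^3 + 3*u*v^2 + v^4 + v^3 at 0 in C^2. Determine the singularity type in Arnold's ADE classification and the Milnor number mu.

Type E7, Milnor number mu = 7.

The Hessian of f at 0 has rank 0. Corank 2; j^3 = (u + v)^3 is a perfect cube, so E-series; the 4-jet and mu = 7 give E_7.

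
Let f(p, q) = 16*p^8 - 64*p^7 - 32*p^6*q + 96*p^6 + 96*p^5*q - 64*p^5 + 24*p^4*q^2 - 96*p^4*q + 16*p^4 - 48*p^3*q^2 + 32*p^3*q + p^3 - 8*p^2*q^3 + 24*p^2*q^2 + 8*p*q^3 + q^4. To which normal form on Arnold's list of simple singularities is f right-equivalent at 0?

E_6

The Hessian of f at 0 is [[0, 0], [0, 0]] with rank 0, so corank 2. A Groebner basis of the Jacobian ideal J(f) in C{p,q} is {q^4, p*q^2 + q^3/6, p^2}; counting standard monomials gives mu = 6. Corank 2; j^3 = p^3 is a perfect cube, so E-series; the 4-jet and mu = 6 give E_6.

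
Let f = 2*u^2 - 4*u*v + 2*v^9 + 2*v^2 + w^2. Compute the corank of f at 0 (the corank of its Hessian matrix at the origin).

Hessian at 0 has rank 2.

1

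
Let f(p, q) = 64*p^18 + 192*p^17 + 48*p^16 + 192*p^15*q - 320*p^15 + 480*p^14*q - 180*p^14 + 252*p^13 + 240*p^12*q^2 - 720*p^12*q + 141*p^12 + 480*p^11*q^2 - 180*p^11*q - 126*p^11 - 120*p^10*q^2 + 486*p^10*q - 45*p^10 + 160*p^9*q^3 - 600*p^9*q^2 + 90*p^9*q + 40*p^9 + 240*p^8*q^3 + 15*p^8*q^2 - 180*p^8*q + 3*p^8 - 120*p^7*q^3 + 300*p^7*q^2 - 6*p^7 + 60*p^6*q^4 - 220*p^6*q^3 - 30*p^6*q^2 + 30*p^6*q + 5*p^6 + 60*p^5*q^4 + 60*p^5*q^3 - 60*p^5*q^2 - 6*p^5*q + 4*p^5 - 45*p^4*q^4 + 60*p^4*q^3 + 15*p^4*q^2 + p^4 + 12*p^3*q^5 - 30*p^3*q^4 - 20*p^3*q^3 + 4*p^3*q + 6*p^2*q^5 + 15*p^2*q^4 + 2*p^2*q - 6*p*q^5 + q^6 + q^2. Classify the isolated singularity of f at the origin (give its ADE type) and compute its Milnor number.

Type A5, Milnor number mu = 5.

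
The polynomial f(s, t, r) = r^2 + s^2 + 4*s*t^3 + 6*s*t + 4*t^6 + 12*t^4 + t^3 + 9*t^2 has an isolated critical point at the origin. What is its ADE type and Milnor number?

Type A_{2}, Milnor number mu = 2.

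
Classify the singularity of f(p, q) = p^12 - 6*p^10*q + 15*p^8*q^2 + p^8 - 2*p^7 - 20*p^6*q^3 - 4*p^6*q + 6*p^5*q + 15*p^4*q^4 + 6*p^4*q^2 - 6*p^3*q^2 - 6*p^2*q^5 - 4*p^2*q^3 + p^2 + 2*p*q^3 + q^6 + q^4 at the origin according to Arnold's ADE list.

The Hessian of f at 0 is [[2, 0], [0, 0]] with rank 1, so corank 1. A Groebner basis of the Jacobian ideal J(f) in C{p,q} is {q^3, p}; counting standard monomials gives mu = 3. Corank 1: A-series; mu = 3 gives A_3.

A_3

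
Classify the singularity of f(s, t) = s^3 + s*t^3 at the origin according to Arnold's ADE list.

E_{7}

The Hessian of f at 0 has rank 0. Corank 2; j^3 = s^3 is a perfect cube, so E-series; the 4-jet and mu = 7 give E_7.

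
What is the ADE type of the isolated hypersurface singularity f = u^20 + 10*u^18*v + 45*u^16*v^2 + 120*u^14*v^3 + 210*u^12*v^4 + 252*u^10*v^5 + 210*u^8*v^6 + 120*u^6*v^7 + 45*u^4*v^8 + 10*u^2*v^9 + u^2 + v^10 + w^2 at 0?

A9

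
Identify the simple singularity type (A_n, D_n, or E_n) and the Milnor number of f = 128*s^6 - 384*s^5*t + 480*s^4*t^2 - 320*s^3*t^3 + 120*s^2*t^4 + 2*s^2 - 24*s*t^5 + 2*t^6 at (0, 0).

The Hessian of f at 0 has rank 1. Corank 1: A-series; mu = 5 gives A_5.

Type A5, Milnor number mu = 5.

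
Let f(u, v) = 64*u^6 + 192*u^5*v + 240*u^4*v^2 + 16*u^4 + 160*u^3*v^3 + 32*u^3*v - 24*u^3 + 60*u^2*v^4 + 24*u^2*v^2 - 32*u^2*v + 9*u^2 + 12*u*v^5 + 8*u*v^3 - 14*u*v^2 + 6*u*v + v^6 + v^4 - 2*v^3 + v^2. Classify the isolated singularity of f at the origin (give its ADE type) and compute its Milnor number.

The Hessian of f at 0 is [[18, 6], [6, 2]] with rank 1, so corank 1. A Groebner basis of the Jacobian ideal J(f) in C{u,v} is {u*v^2 + 54*u*v - 405*u/4 + 87*v^2/4 - 135*v/4, -135*u*v + 243*u + v^3 - 54*v^2 + 81*v, u^2 + u*v - 3*u/4 + v^2/4 - v/4}; counting standard monomials gives mu = 5. Corank 1: A-series; mu = 5 gives A_5.

Type A_{5}, Milnor number mu = 5.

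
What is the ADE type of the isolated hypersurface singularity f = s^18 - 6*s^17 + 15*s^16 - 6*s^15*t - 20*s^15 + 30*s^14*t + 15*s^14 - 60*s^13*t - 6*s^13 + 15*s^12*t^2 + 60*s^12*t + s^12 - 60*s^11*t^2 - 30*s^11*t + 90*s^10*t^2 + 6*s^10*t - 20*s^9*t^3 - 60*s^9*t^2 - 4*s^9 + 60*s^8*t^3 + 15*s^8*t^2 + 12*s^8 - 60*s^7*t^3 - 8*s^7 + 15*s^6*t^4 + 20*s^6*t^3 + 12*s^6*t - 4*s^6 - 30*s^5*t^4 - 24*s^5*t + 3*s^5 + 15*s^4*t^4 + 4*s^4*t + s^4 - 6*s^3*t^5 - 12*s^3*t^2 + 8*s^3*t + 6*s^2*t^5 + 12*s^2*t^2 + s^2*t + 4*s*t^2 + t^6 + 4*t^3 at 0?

D_{7}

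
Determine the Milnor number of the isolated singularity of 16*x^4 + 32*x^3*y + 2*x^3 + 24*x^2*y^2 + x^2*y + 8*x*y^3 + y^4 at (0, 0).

The Hessian of f at 0 has rank 0. Corank 2; j^3 = x^2*(2*x + y) has shape L^2 M (L != M), so D-series; mu = 5 gives D_5.

5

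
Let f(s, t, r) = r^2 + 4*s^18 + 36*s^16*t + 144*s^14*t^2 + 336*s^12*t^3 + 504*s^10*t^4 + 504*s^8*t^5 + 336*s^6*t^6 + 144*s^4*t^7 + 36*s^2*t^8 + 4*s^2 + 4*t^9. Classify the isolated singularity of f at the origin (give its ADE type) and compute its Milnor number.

The Hessian of f at 0 has rank 2. Corank 1: A-series; mu = 8 gives A_8.

Type A_{8}, Milnor number mu = 8.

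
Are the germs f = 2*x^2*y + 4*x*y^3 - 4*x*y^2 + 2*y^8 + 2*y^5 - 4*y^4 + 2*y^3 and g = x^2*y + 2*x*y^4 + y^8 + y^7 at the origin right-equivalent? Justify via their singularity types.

Yes.

The Hessian of f at 0 has rank 0. Corank 2; j^3 = 2*y*(x - y)^2 has shape L^2 M (L != M), so D-series; mu = 9 gives D_9. The Hessian of g at 0 has rank 0. Corank 2; j^3 = x^2*y has shape L^2 M (L != M), so D-series; mu = 9 gives D_9. Both have type D_9, hence right-equivalent.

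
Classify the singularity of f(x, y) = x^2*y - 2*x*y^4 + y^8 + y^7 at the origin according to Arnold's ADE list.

The Hessian of f at 0 has rank 0. Corank 2; j^3 = x^2*y has shape L^2 M (L != M), so D-series; mu = 9 gives D_9.

D_{9}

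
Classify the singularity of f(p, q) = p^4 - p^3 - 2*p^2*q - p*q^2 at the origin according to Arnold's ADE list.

The Hessian of f at 0 is [[0, 0], [0, 0]] with rank 0, so corank 2. A Groebner basis of the Jacobian ideal J(f) in C{p,q} is {p*q^2 - p*q/4 - q^2/4, p*q/4 + q^3 + q^2/4, p^2 + p*q}; counting standard monomials gives mu = 5. Corank 2; j^3 = -p*(p + q)^2 has shape L^2 M (L != M), so D-series; mu = 5 gives D_5.

D_{5}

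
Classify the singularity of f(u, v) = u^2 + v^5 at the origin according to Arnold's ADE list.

The Hessian of f at 0 has rank 1. Corank 1: A-series; mu = 4 gives A_4.

A4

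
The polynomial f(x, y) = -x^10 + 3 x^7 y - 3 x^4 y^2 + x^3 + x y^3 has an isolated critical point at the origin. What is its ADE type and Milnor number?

Type E7, Milnor number mu = 7.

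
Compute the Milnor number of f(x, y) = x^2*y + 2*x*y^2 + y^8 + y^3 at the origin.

The Hessian of f at 0 has rank 0. Corank 2; j^3 = y*(x + y)^2 has shape L^2 M (L != M), so D-series; mu = 9 gives D_9.

9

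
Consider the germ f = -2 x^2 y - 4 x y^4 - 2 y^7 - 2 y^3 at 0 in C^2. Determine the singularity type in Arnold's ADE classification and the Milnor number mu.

Type D_{4}, Milnor number mu = 4.

The Hessian of f at 0 has rank 0. Corank 2; j^3 = -2*y*(x^2 + y^2) splits into three distinct lines over C (the quadratic factor has nonzero discriminant), so D_4.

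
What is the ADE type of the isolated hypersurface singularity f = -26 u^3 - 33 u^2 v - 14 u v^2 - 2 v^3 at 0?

D_{4}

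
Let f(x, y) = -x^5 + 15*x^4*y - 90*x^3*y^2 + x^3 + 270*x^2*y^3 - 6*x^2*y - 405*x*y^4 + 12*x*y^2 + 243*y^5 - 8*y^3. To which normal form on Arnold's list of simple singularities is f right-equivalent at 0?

The Hessian of f at 0 has rank 0. Corank 2; j^3 = (x - 2*y)^3 is a perfect cube, so E-series; the 5-jet and mu = 8 give E_8.

E_{8}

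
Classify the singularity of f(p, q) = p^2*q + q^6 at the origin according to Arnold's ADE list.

D_{7}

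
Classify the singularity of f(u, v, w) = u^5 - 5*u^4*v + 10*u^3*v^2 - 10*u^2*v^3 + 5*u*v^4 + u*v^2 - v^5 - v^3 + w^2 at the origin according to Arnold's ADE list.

D_6

The Hessian of f at 0 has rank 1. Corank 2; j^3 = v^2*(u - v) has shape L^2 M (L != M), so D-series; mu = 6 gives D_6.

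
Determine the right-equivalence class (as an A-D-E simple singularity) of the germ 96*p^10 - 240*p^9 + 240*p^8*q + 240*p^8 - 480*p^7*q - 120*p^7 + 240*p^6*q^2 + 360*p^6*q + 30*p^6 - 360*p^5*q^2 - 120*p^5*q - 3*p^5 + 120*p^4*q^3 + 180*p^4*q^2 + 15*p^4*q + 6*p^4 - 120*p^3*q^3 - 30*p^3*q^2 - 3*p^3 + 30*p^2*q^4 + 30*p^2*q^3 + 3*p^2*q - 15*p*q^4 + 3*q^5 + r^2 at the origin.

D_{6}

The Hessian of f at 0 has rank 1. Corank 2; j^3 = -3*p^2*(p - q) has shape L^2 M (L != M), so D-series; mu = 6 gives D_6.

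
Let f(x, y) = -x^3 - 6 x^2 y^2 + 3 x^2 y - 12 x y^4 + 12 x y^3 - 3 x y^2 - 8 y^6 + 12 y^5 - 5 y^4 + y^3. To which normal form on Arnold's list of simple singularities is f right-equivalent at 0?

E6

The Hessian of f at 0 has rank 0. Corank 2; j^3 = -(x - y)^3 is a perfect cube, so E-series; the 4-jet and mu = 6 give E_6.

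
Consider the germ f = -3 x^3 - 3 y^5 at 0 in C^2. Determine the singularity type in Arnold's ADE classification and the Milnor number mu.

Type E_{8}, Milnor number mu = 8.

The Hessian of f at 0 is [[0, 0], [0, 0]] with rank 0, so corank 2. A Groebner basis of the Jacobian ideal J(f) in C{x,y} is {y^4, x^2}; counting standard monomials gives mu = 8. Corank 2; j^3 = -3*x^3 is a perfect cube, so E-series; the 5-jet and mu = 8 give E_8.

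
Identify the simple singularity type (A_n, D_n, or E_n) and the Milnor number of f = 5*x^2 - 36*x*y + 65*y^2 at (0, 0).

The Hessian of f at 0 has rank 2. Corank 0: nondegenerate Morse point, so A_1.

Type A1, Milnor number mu = 1.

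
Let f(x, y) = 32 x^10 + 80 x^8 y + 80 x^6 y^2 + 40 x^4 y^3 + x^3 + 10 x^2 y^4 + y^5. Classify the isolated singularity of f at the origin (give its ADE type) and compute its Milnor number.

Type E_8, Milnor number mu = 8.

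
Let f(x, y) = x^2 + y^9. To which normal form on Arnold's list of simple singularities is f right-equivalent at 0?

A_{8}

The Hessian of f at 0 is [[2, 0], [0, 0]] with rank 1, so corank 1. A Groebner basis of the Jacobian ideal J(f) in C{x,y} is {y^8, x}; counting standard monomials gives mu = 8. Corank 1: A-series; mu = 8 gives A_8.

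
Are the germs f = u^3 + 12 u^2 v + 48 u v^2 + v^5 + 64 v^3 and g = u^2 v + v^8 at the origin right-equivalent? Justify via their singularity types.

No.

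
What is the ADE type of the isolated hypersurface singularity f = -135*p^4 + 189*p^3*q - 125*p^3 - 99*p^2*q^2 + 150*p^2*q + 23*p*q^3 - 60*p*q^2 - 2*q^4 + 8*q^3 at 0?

E_7

The Hessian of f at 0 is [[0, 0], [0, 0]] with rank 0, so corank 2. A Groebner basis of the Jacobian ideal J(f) in C{p,q} is {390625*p^2/3 - 312500*p*q/3 + q^4 + 125*q^3/9 + 62500*q^2/3, p^3 + 550*p^2/3 - 440*p*q/3 - 2*q^3/45 + 88*q^2/3, p^2*q + 2875*p^2/9 - 2300*p*q/9 - 17*q^3/135 + 460*q^2/9, 1250*p^2/3 + p*q^2 - 1000*p*q/3 - 16*q^3/45 + 200*q^2/3}; counting standard monomials gives mu = 7. Corank 2; j^3 = -(5*p - 2*q)^3 is a perfect cube, so E-series; the 4-jet and mu = 7 give E_7.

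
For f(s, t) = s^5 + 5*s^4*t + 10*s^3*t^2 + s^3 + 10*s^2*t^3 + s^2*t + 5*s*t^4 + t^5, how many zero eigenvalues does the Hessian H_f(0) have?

Hessian at 0 has rank 0.

2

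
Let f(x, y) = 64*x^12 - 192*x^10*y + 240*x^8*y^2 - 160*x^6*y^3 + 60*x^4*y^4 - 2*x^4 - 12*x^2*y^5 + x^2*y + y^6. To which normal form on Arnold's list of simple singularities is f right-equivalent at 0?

The Hessian of f at 0 has rank 0. Corank 2; j^3 = x^2*y has shape L^2 M (L != M), so D-series; mu = 7 gives D_7.

D_{7}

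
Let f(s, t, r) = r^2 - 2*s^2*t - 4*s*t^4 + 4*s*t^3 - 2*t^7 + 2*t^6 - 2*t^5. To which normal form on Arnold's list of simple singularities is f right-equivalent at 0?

D_7

The Hessian of f at 0 is [[0, 0, 0], [0, 0, 0], [0, 0, 2]] with rank 1, so corank 2. A Groebner basis of the Jacobian ideal J(f) in C{s,t,r} is {s*t + t^4 - t^3, s^3, s^2*t + s^2/8 + s*t/8 - t^3/8, -s^2/8 + s*t^2 + 7*s*t/8 - 7*t^3/8, r}; counting standard monomials gives mu = 7. Corank 2; j^3 = -2*s^2*t has shape L^2 M (L != M), so D-series; mu = 7 gives D_7.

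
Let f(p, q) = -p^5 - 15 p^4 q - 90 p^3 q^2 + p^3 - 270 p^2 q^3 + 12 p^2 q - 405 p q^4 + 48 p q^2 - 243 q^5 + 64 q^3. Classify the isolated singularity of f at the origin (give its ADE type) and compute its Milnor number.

The Hessian of f at 0 is [[0, 0], [0, 0]] with rank 0, so corank 2. A Groebner basis of the Jacobian ideal J(f) in C{p,q} is {q^5, p*q^3 + 15*q^4/4, p^2 + 8*p*q + 16*q^2}; counting standard monomials gives mu = 8. Corank 2; j^3 = (p + 4*q)^3 is a perfect cube, so E-series; the 5-jet and mu = 8 give E_8.

Type E8, Milnor number mu = 8.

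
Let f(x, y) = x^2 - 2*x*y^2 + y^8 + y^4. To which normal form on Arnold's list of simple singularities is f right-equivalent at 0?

A7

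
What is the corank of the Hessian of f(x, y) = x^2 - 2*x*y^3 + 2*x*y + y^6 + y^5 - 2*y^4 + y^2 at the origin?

1

Hessian at 0 has rank 1.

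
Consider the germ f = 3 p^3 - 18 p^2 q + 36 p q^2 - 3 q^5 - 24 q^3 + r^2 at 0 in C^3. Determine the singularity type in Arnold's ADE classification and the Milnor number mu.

Type E_{8}, Milnor number mu = 8.

The Hessian of f at 0 has rank 1. Corank 2; j^3 = 3*(p - 2*q)^3 is a perfect cube, so E-series; the 5-jet and mu = 8 give E_8.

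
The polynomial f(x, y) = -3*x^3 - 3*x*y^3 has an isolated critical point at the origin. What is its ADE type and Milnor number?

Type E7, Milnor number mu = 7.

The Hessian of f at 0 has rank 0. Corank 2; j^3 = -3*x^3 is a perfect cube, so E-series; the 4-jet and mu = 7 give E_7.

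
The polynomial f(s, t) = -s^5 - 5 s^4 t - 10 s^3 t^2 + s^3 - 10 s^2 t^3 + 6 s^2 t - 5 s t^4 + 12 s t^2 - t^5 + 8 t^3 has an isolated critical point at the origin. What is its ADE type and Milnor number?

Type E8, Milnor number mu = 8.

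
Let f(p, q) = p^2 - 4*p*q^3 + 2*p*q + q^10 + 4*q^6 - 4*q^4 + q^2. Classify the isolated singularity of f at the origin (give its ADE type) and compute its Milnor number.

Type A9, Milnor number mu = 9.

The Hessian of f at 0 is [[2, 2], [2, 2]] with rank 1, so corank 1. A Groebner basis of the Jacobian ideal J(f) in C{p,q} is {p^3 + 3*p^2*q + 3*p*q^2 + p/2 + q/2, -p/2 + q^3 - q/2}; counting standard monomials gives mu = 9. Corank 1: A-series; mu = 9 gives A_9.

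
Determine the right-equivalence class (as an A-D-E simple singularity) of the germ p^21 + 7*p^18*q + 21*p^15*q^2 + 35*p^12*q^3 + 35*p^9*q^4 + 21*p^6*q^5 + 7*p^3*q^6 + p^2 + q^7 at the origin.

A_{6}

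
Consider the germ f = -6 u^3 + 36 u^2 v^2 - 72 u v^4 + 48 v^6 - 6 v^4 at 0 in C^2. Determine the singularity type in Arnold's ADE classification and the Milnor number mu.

Type E_{6}, Milnor number mu = 6.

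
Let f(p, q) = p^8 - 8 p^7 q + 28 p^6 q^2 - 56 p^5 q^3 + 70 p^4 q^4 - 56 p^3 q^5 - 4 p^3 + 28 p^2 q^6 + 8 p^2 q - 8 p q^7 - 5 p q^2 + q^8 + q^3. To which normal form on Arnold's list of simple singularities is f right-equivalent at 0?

The Hessian of f at 0 has rank 0. Corank 2; j^3 = -(p - q)*(2*p - q)^2 has shape L^2 M (L != M), so D-series; mu = 9 gives D_9.

D_{9}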